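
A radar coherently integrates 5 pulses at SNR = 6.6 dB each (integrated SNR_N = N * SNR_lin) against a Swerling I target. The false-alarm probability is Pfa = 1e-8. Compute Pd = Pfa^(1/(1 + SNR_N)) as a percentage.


SNR_lin = 10^(6.6/10) = 4.57088
SNR_N = 5 * 4.57088 = 22.8544
1/(1 + SNR_N) = 1/23.8544 = 0.041921
Pd = (1e-8)^0.041921 = 0.46199
Pd = 46.2%

46.2%


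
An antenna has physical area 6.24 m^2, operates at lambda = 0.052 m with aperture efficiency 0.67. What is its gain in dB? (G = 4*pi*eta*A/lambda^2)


G_linear = 4*pi*0.67*6.24/0.052^2 = 19429.54
G_dB = 10*log10(19429.54) = 42.9 dB

42.9 dB


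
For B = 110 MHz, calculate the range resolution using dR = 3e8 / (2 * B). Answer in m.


dR = 3e8 / (2 * 110000000.0) = 1.36 m

1.36 m


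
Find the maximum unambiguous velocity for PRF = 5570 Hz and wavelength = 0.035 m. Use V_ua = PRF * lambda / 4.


V_ua = 5570 * 0.035 / 4 = 48.7 m/s

48.7 m/s


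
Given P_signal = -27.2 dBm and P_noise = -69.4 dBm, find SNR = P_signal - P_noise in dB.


SNR = -27.2 - (-69.4) = 42.2 dB

42.2 dB


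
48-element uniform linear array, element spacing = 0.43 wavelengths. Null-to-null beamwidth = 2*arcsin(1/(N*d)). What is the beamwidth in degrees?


1/(N*d) = 1/(48*0.43) = 0.04845
BW = 2*arcsin(0.04845) = 5.6 degrees

5.6 degrees


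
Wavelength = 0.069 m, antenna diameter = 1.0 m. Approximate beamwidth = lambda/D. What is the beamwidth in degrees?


BW_rad = 0.069 / 1.0 = 0.069
BW_deg = 3.95 degrees

3.95 degrees


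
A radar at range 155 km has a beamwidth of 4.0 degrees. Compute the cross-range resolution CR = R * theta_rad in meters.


BW_rad = 0.06981317
CR = 155000 * 0.06981317 = 10821.0 m

10821.0 m


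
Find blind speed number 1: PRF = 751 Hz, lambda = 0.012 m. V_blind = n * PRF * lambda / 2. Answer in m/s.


V_blind = 1 * 751 * 0.012 / 2 = 4.5 m/s

4.5 m/s


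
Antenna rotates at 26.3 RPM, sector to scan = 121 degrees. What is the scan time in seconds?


t = 121 / (26.3 * 360) * 60 = 0.77 s

0.77 s


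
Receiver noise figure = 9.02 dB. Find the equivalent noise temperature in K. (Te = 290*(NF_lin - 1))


NF_lin = 10^(9.02/10) = 7.979947
Te = 290 * (7.979947 - 1) = 2024.2 K

2024.2 K


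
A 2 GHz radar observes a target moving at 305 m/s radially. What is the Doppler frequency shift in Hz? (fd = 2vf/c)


fd = 2 * 305 * 2000000000.0 / 3e8 = 4066.7 Hz

4066.7 Hz


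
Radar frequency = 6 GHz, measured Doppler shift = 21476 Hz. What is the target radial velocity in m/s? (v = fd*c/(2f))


v = 21476 * 3e8 / (2 * 6000000000.0) = 536.9 m/s

536.9 m/s


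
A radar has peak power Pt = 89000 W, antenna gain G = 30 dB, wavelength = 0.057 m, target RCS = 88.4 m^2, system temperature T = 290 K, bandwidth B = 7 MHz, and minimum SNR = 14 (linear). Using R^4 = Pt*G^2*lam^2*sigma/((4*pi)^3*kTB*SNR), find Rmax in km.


G_lin = 10^(30/10) = 1000.0
R^4 = 89000 * 1000.0^2 * 0.057^2 * 88.4 / ((4*pi)^3 * 1.38e-23 * 290 * 7000000.0 * 14)
R^4 = 3.28442e19 m^4
R_max = (3.28442e19)^(1/4) = 75703.3 m = 75.7 km

75.7 km


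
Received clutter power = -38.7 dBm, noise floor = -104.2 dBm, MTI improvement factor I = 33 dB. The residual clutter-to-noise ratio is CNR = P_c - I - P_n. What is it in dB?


CNR = -38.7 - 33 - (-104.2) = 32.5 dB

32.5 dB


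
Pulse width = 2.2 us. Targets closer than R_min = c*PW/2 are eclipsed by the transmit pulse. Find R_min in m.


R_min = 3e8 * 2.2e-6 / 2 = 330.0 m

330.0 m


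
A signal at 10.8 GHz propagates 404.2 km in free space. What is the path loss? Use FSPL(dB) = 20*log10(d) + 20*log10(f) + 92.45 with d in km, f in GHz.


20*log10(404.2) = 52.13
20*log10(10.8) = 20.67
FSPL = 165.3 dB

165.3 dB


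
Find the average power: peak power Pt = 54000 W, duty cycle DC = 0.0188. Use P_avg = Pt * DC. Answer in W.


P_avg = 54000 * 0.0188 = 1015.2 W

1015.2 W


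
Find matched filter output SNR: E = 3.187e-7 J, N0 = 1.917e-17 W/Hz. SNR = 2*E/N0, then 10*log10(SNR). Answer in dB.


SNR_lin = 2 * 3.187e-7 / 1.917e-17 = 3.325e10
SNR_dB = 10*log10(3.325e10) = 105.2 dB

105.2 dB


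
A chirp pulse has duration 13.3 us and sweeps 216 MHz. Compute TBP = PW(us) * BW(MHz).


TBP = 13.3 * 216 = 2872.8

2872.8


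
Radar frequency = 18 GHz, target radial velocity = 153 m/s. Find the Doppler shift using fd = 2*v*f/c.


fd = 2 * 153 * 18000000000.0 / 3e8 = 18360.0 Hz

18360.0 Hz


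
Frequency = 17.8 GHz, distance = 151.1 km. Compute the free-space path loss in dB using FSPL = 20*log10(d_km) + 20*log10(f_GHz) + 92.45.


20*log10(151.1) = 43.59
20*log10(17.8) = 25.01
FSPL = 161.0 dB

161.0 dB


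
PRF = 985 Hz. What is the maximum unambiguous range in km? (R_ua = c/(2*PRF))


R_ua = 3e8 / (2 * 985) = 152284.3 m = 152.3 km

152.3 km


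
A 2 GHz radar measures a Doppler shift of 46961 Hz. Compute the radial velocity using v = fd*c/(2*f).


v = 46961 * 3e8 / (2 * 2000000000.0) = 3522.1 m/s

3522.1 m/s


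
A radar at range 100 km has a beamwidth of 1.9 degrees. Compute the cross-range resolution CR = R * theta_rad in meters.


BW_rad = 0.033161256
CR = 100000 * 0.033161256 = 3316.1 m

3316.1 m


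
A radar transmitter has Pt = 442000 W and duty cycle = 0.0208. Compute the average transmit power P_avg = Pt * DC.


P_avg = 442000 * 0.0208 = 9193.6 W

9193.6 W


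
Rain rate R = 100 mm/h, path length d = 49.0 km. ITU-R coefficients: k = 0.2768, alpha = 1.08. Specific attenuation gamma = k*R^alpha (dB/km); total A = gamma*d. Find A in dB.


gamma = 0.2768 * 100^1.08 = 40.009773 dB/km
A = 40.009773 * 49.0 = 1960.48 dB

1960.48 dB


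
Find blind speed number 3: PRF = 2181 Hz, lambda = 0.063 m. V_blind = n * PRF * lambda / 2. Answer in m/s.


V_blind = 3 * 2181 * 0.063 / 2 = 206.1 m/s

206.1 m/s


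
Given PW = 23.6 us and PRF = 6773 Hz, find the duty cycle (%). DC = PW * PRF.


DC = 23.6e-6 * 6773 * 100 = 15.98%

15.98%


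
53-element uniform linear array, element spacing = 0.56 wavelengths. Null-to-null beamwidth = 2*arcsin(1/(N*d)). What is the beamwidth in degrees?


1/(N*d) = 1/(53*0.56) = 0.033693
BW = 2*arcsin(0.033693) = 3.9 degrees

3.9 degrees


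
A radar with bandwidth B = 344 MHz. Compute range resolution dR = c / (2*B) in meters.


dR = 3e8 / (2 * 344000000.0) = 0.44 m

0.44 m


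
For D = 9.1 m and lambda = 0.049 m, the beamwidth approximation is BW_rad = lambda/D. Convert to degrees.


BW_rad = 0.049 / 9.1 = 0.005385
BW_deg = 0.31 degrees

0.31 degrees


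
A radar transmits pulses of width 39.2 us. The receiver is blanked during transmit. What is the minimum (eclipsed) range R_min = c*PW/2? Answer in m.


R_min = 3e8 * 39.2e-6 / 2 = 5880.0 m

5880.0 m


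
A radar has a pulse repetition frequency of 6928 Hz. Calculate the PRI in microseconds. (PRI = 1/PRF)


PRI = 1/6928 = 0.0001443418 s = 144.3 us

144.3 us


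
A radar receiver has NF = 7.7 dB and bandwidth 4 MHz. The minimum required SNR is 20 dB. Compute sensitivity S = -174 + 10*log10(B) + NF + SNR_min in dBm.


10*log10(4000000.0) = 66.02
S = -174 + 66.02 + 7.7 + 20 = -80.3 dBm

-80.3 dBm


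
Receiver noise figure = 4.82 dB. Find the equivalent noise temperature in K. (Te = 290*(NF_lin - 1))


NF_lin = 10^(4.82/10) = 3.033891
Te = 290 * (3.033891 - 1) = 589.8 K

589.8 K


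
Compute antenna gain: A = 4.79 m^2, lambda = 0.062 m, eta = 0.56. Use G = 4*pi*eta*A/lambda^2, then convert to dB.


G_linear = 4*pi*0.56*4.79/0.062^2 = 8769.0
G_dB = 10*log10(8769.0) = 39.4 dB

39.4 dB


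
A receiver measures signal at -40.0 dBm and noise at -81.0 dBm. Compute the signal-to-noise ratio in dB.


SNR = -40.0 - (-81.0) = 41.0 dB

41.0 dB


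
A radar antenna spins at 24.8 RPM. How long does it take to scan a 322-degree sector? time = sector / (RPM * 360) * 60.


t = 322 / (24.8 * 360) * 60 = 2.16 s

2.16 s


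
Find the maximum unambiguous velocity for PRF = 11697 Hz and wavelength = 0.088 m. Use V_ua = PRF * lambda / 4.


V_ua = 11697 * 0.088 / 4 = 257.3 m/s

257.3 m/s


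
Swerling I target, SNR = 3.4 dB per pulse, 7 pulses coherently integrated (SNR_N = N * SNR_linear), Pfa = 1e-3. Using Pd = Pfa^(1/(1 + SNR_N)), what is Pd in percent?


SNR_lin = 10^(3.4/10) = 2.18776
SNR_N = 7 * 2.18776 = 15.31432
1/(1 + SNR_N) = 1/16.31432 = 0.0612958
Pd = (1e-3)^0.0612958 = 0.65481
Pd = 65.5%

65.5%


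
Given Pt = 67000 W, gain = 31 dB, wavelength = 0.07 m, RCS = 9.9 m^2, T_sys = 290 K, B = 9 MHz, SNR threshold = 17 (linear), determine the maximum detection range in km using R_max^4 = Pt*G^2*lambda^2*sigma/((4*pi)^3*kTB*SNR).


G_lin = 10^(31/10) = 1258.925412
R^4 = 67000 * 1258.925412^2 * 0.07^2 * 9.9 / ((4*pi)^3 * 1.38e-23 * 290 * 9000000.0 * 17)
R^4 = 4.23943e18 m^4
R_max = (4.23943e18)^(1/4) = 45376.1 m = 45.4 km

45.4 km


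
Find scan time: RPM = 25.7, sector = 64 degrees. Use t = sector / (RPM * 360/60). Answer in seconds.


t = 64 / (25.7 * 360) * 60 = 0.42 s

0.42 s


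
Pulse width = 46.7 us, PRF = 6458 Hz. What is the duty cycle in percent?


DC = 46.7e-6 * 6458 * 100 = 30.16%

30.16%


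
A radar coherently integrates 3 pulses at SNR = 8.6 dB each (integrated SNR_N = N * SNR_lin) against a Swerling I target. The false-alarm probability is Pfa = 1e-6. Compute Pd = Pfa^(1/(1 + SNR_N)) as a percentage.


SNR_lin = 10^(8.6/10) = 7.24436
SNR_N = 3 * 7.24436 = 21.73308
1/(1 + SNR_N) = 1/22.73308 = 0.0439888
Pd = (1e-6)^0.0439888 = 0.54459
Pd = 54.5%

54.5%


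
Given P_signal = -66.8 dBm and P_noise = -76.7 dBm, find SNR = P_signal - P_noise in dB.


SNR = -66.8 - (-76.7) = 9.9 dB

9.9 dB


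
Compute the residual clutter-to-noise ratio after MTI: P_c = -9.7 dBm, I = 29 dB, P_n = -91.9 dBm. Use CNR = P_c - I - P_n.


CNR = -9.7 - 29 - (-91.9) = 53.2 dB

53.2 dB


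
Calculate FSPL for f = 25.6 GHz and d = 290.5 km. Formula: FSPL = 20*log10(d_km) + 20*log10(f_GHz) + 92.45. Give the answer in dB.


20*log10(290.5) = 49.26
20*log10(25.6) = 28.16
FSPL = 169.9 dB

169.9 dB


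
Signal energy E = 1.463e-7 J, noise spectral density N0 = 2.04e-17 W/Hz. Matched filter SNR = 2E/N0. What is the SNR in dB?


SNR_lin = 2 * 1.463e-7 / 2.04e-17 = 1.434e10
SNR_dB = 10*log10(1.434e10) = 101.6 dB

101.6 dB


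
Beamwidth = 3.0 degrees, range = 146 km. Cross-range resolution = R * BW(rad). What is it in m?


BW_rad = 0.052359878
CR = 146000 * 0.052359878 = 7644.5 m

7644.5 m


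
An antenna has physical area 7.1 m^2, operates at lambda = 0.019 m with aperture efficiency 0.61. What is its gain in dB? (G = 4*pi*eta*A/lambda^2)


G_linear = 4*pi*0.61*7.1/0.019^2 = 150761.64
G_dB = 10*log10(150761.64) = 51.8 dB

51.8 dB


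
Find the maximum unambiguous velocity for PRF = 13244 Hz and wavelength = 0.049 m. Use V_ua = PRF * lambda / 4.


V_ua = 13244 * 0.049 / 4 = 162.2 m/s

162.2 m/s


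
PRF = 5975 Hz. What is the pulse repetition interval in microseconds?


PRI = 1/5975 = 0.000167364 s = 167.4 us

167.4 us


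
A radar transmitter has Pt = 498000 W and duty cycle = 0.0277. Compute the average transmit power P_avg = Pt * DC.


P_avg = 498000 * 0.0277 = 13794.6 W

13794.6 W


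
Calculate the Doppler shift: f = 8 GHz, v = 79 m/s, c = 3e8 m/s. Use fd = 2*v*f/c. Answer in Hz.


fd = 2 * 79 * 8000000000.0 / 3e8 = 4213.3 Hz

4213.3 Hz


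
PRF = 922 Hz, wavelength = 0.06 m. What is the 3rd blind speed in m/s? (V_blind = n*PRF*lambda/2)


V_blind = 3 * 922 * 0.06 / 2 = 83.0 m/s

83.0 m/s


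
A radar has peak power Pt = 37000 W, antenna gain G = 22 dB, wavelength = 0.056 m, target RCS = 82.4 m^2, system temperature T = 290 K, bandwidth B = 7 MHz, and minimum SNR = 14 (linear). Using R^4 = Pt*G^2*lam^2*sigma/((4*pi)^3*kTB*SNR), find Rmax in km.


G_lin = 10^(22/10) = 158.489319
R^4 = 37000 * 158.489319^2 * 0.056^2 * 82.4 / ((4*pi)^3 * 1.38e-23 * 290 * 7000000.0 * 14)
R^4 = 3.08583e17 m^4
R_max = (3.08583e17)^(1/4) = 23569.1 m = 23.6 km

23.6 km


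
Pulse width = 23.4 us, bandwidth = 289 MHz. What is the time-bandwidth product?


TBP = 23.4 * 289 = 6762.6

6762.6


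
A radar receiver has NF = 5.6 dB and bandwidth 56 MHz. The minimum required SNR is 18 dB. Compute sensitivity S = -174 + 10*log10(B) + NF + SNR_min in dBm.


10*log10(56000000.0) = 77.48
S = -174 + 77.48 + 5.6 + 18 = -72.9 dBm

-72.9 dBm


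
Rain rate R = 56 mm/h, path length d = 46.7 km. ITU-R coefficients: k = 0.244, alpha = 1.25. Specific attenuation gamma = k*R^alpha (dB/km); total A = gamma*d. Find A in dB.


gamma = 0.244 * 56^1.25 = 37.378757 dB/km
A = 37.378757 * 46.7 = 1745.59 dB

1745.59 dB


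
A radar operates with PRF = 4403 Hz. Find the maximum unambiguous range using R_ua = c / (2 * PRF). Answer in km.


R_ua = 3e8 / (2 * 4403) = 34067.7 m = 34.1 km

34.1 km


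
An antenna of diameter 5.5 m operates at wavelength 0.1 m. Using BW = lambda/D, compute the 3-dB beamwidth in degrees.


BW_rad = 0.1 / 5.5 = 0.018182
BW_deg = 1.04 degrees

1.04 degrees


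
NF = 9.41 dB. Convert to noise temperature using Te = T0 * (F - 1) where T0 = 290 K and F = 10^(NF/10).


NF_lin = 10^(9.41/10) = 8.729714
Te = 290 * (8.729714 - 1) = 2241.6 K

2241.6 K


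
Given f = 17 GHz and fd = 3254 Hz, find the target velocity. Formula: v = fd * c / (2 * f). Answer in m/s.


v = 3254 * 3e8 / (2 * 17000000000.0) = 28.7 m/s

28.7 m/s


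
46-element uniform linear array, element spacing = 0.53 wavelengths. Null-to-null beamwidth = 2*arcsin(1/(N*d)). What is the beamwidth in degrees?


1/(N*d) = 1/(46*0.53) = 0.041017
BW = 2*arcsin(0.041017) = 4.7 degrees

4.7 degrees


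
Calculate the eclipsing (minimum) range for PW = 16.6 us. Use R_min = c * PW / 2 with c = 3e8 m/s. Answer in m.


R_min = 3e8 * 16.6e-6 / 2 = 2490.0 m

2490.0 m


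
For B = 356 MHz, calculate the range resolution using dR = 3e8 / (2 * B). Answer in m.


dR = 3e8 / (2 * 356000000.0) = 0.42 m

0.42 m


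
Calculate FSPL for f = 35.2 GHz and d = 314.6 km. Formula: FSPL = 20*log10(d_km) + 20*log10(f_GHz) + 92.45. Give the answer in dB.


20*log10(314.6) = 49.96
20*log10(35.2) = 30.93
FSPL = 173.3 dB

173.3 dB


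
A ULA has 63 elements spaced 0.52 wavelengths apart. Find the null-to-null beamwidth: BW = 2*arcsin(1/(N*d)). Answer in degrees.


1/(N*d) = 1/(63*0.52) = 0.030525
BW = 2*arcsin(0.030525) = 3.5 degrees

3.5 degrees


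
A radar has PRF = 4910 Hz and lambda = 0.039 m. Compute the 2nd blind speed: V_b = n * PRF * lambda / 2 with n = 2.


V_blind = 2 * 4910 * 0.039 / 2 = 191.5 m/s

191.5 m/s


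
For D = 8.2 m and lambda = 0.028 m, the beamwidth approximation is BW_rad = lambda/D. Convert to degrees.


BW_rad = 0.028 / 8.2 = 0.003415
BW_deg = 0.2 degrees

0.2 degrees


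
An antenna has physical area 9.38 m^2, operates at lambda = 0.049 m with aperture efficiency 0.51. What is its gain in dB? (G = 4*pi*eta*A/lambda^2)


G_linear = 4*pi*0.51*9.38/0.049^2 = 25037.49
G_dB = 10*log10(25037.49) = 44.0 dB

44.0 dB


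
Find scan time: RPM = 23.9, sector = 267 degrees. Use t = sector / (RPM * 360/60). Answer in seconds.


t = 267 / (23.9 * 360) * 60 = 1.86 s

1.86 s


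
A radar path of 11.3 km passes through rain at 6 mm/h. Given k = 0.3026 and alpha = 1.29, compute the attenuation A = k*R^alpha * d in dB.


gamma = 0.3026 * 6^1.29 = 3.052699 dB/km
A = 3.052699 * 11.3 = 34.5 dB

34.5 dB


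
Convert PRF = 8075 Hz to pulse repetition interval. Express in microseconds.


PRI = 1/8075 = 0.000123839 s = 123.8 us

123.8 us


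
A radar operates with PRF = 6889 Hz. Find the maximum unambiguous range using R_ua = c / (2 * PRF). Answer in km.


R_ua = 3e8 / (2 * 6889) = 21773.8 m = 21.8 km

21.8 km


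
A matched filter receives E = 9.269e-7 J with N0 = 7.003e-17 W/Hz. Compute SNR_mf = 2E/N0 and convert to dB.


SNR_lin = 2 * 9.269e-7 / 7.003e-17 = 2.647e10
SNR_dB = 10*log10(2.647e10) = 104.2 dB

104.2 dB


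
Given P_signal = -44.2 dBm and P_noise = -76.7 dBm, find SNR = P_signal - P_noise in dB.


SNR = -44.2 - (-76.7) = 32.5 dB

32.5 dB


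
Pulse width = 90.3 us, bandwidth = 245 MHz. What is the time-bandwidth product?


TBP = 90.3 * 245 = 22123.5

22123.5


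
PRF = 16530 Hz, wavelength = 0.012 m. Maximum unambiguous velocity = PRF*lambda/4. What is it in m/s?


V_ua = 16530 * 0.012 / 4 = 49.6 m/s

49.6 m/s


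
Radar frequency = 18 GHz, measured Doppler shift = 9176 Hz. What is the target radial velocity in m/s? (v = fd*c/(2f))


v = 9176 * 3e8 / (2 * 18000000000.0) = 76.5 m/s

76.5 m/s


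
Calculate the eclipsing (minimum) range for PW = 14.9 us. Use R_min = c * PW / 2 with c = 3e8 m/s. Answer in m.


R_min = 3e8 * 14.9e-6 / 2 = 2235.0 m

2235.0 m


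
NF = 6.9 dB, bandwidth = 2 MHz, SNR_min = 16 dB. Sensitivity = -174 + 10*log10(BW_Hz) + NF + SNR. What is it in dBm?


10*log10(2000000.0) = 63.01
S = -174 + 63.01 + 6.9 + 16 = -88.1 dBm

-88.1 dBm


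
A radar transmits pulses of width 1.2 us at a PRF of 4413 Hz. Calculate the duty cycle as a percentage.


DC = 1.2e-6 * 4413 * 100 = 0.53%

0.53%


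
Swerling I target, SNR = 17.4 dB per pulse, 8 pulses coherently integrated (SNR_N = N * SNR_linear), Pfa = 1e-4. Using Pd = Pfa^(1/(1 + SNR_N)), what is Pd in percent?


SNR_lin = 10^(17.4/10) = 54.95409
SNR_N = 8 * 54.95409 = 439.63272
1/(1 + SNR_N) = 1/440.63272 = 0.0022695
Pd = (1e-4)^0.0022695 = 0.97931
Pd = 97.9%

97.9%


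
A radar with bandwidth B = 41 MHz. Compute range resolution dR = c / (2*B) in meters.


dR = 3e8 / (2 * 41000000.0) = 3.66 m

3.66 m


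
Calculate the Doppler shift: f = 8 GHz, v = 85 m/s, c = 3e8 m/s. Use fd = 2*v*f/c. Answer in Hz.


fd = 2 * 85 * 8000000000.0 / 3e8 = 4533.3 Hz

4533.3 Hz


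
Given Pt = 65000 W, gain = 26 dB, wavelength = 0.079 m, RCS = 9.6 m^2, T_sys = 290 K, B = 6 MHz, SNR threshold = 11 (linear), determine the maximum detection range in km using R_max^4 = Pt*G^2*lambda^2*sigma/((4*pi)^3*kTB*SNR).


G_lin = 10^(26/10) = 398.107171
R^4 = 65000 * 398.107171^2 * 0.079^2 * 9.6 / ((4*pi)^3 * 1.38e-23 * 290 * 6000000.0 * 11)
R^4 = 1.17757e18 m^4
R_max = (1.17757e18)^(1/4) = 32941.8 m = 32.9 km

32.9 km


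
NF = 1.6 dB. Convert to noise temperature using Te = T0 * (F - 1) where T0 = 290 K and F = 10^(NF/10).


NF_lin = 10^(1.6/10) = 1.44544
Te = 290 * (1.44544 - 1) = 129.2 K

129.2 K


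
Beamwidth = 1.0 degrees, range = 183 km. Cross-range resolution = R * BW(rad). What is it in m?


BW_rad = 0.017453293
CR = 183000 * 0.017453293 = 3194.0 m

3194.0 m


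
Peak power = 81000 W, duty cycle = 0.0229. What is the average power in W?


P_avg = 81000 * 0.0229 = 1854.9 W

1854.9 W


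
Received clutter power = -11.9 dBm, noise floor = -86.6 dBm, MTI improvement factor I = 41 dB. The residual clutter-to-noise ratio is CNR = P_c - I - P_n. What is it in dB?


CNR = -11.9 - 41 - (-86.6) = 33.7 dB

33.7 dB


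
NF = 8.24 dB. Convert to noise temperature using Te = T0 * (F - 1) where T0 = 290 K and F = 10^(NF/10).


NF_lin = 10^(8.24/10) = 6.668068
Te = 290 * (6.668068 - 1) = 1643.7 K

1643.7 K


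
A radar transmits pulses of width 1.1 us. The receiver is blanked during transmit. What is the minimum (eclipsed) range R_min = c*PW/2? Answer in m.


R_min = 3e8 * 1.1e-6 / 2 = 165.0 m

165.0 m


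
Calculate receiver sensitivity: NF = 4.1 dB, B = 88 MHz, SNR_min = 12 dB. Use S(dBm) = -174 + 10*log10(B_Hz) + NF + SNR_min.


10*log10(88000000.0) = 79.44
S = -174 + 79.44 + 4.1 + 12 = -78.5 dBm

-78.5 dBm


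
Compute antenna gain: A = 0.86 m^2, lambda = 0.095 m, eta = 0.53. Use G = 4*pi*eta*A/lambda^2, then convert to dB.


G_linear = 4*pi*0.53*0.86/0.095^2 = 634.65
G_dB = 10*log10(634.65) = 28.0 dB

28.0 dB


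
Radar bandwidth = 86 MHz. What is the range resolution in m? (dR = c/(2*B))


dR = 3e8 / (2 * 86000000.0) = 1.74 m

1.74 m


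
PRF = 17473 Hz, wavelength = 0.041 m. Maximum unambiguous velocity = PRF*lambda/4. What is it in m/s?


V_ua = 17473 * 0.041 / 4 = 179.1 m/s

179.1 m/s


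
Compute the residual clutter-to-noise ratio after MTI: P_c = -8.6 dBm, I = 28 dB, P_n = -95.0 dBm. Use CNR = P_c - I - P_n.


CNR = -8.6 - 28 - (-95.0) = 58.4 dB

58.4 dB


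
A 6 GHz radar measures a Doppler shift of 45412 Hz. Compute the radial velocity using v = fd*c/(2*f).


v = 45412 * 3e8 / (2 * 6000000000.0) = 1135.3 m/s

1135.3 m/s


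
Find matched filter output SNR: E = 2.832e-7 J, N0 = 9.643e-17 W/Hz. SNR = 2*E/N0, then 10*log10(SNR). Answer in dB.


SNR_lin = 2 * 2.832e-7 / 9.643e-17 = 5.874e9
SNR_dB = 10*log10(5.874e9) = 97.7 dB

97.7 dB


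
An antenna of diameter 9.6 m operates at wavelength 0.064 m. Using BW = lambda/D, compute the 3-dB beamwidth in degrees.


BW_rad = 0.064 / 9.6 = 0.006667
BW_deg = 0.38 degrees

0.38 degrees


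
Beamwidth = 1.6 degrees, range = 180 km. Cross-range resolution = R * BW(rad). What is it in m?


BW_rad = 0.027925268
CR = 180000 * 0.027925268 = 5026.5 m

5026.5 m


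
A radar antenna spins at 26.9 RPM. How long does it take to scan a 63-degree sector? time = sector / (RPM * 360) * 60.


t = 63 / (26.9 * 360) * 60 = 0.39 s

0.39 s


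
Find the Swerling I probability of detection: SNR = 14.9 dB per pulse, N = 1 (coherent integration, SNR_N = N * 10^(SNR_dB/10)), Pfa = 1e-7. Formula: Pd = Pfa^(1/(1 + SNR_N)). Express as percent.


SNR_lin = 10^(14.9/10) = 30.90295
SNR_N = 1 * 30.90295 = 30.90295
1/(1 + SNR_N) = 1/31.90295 = 0.0313451
Pd = (1e-7)^0.0313451 = 0.60337
Pd = 60.3%

60.3%


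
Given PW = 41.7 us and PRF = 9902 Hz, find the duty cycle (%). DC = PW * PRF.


DC = 41.7e-6 * 9902 * 100 = 41.29%

41.29%


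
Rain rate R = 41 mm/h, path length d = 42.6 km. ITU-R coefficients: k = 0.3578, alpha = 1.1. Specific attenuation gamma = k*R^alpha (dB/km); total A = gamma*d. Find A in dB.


gamma = 0.3578 * 41^1.1 = 21.266821 dB/km
A = 21.266821 * 42.6 = 905.97 dB

905.97 dB


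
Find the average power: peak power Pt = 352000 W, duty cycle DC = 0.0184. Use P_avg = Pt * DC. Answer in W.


P_avg = 352000 * 0.0184 = 6476.8 W

6476.8 W


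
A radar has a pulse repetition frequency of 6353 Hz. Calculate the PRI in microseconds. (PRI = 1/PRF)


PRI = 1/6353 = 0.0001574059 s = 157.4 us

157.4 us


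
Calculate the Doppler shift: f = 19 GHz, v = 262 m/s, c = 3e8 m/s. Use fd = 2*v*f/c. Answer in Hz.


fd = 2 * 262 * 19000000000.0 / 3e8 = 33186.7 Hz

33186.7 Hz


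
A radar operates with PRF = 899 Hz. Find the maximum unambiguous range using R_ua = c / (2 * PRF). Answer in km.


R_ua = 3e8 / (2 * 899) = 166852.1 m = 166.9 km

166.9 km


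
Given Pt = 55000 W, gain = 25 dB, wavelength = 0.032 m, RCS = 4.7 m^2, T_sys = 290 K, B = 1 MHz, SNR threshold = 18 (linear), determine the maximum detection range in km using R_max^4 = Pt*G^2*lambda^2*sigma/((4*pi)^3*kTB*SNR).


G_lin = 10^(25/10) = 316.227766
R^4 = 55000 * 316.227766^2 * 0.032^2 * 4.7 / ((4*pi)^3 * 1.38e-23 * 290 * 1000000.0 * 18)
R^4 = 1.85175e17 m^4
R_max = (1.85175e17)^(1/4) = 20744.1 m = 20.7 km

20.7 km


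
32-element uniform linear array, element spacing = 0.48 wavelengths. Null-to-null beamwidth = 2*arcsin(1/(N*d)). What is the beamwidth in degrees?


1/(N*d) = 1/(32*0.48) = 0.065104
BW = 2*arcsin(0.065104) = 7.5 degrees

7.5 degrees


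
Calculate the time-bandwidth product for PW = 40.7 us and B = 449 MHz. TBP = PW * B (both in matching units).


TBP = 40.7 * 449 = 18274.3

18274.3


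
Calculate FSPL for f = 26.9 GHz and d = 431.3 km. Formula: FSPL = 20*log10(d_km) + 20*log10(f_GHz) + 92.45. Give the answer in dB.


20*log10(431.3) = 52.7
20*log10(26.9) = 28.6
FSPL = 173.7 dB

173.7 dB


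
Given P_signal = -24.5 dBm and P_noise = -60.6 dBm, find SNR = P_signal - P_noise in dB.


SNR = -24.5 - (-60.6) = 36.1 dB

36.1 dB


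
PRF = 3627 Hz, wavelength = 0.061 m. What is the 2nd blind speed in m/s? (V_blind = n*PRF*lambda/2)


V_blind = 2 * 3627 * 0.061 / 2 = 221.2 m/s

221.2 m/s


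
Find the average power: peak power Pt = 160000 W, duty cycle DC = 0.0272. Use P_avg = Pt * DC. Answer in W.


P_avg = 160000 * 0.0272 = 4352.0 W

4352.0 W


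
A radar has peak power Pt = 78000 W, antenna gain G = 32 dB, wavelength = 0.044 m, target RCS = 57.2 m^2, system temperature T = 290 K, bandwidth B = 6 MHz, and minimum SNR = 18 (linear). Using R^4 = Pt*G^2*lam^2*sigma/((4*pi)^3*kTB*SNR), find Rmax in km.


G_lin = 10^(32/10) = 1584.893192
R^4 = 78000 * 1584.893192^2 * 0.044^2 * 57.2 / ((4*pi)^3 * 1.38e-23 * 290 * 6000000.0 * 18)
R^4 = 2.52968e19 m^4
R_max = (2.52968e19)^(1/4) = 70919.6 m = 70.9 km

70.9 km


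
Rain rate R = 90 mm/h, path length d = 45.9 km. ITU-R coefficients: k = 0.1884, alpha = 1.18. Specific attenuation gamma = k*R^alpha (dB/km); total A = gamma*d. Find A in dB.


gamma = 0.1884 * 90^1.18 = 38.114222 dB/km
A = 38.114222 * 45.9 = 1749.44 dB

1749.44 dB


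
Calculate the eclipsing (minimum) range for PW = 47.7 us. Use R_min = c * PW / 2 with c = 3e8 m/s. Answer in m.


R_min = 3e8 * 47.7e-6 / 2 = 7155.0 m

7155.0 m


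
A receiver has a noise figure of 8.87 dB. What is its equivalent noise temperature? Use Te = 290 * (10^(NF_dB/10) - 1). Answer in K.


NF_lin = 10^(8.87/10) = 7.709035
Te = 290 * (7.709035 - 1) = 1945.6 K

1945.6 K


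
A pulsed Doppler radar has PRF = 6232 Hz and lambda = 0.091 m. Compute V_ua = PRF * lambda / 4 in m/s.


V_ua = 6232 * 0.091 / 4 = 141.8 m/s

141.8 m/s


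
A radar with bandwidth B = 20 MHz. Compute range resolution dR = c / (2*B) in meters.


dR = 3e8 / (2 * 20000000.0) = 7.5 m

7.5 m


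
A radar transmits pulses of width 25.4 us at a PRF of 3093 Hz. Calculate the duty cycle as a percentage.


DC = 25.4e-6 * 3093 * 100 = 7.86%

7.86%


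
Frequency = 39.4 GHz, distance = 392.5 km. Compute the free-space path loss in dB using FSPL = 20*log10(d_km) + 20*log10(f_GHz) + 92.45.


20*log10(392.5) = 51.88
20*log10(39.4) = 31.91
FSPL = 176.2 dB

176.2 dB


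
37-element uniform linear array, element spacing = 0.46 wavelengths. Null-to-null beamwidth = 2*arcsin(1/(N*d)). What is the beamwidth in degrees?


1/(N*d) = 1/(37*0.46) = 0.058754
BW = 2*arcsin(0.058754) = 6.7 degrees

6.7 degrees


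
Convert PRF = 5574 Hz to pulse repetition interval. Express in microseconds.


PRI = 1/5574 = 0.0001794044 s = 179.4 us

179.4 us


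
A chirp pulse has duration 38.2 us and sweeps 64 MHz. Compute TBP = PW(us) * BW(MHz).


TBP = 38.2 * 64 = 2444.8

2444.8


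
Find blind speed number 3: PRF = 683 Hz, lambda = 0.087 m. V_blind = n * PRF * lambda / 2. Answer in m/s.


V_blind = 3 * 683 * 0.087 / 2 = 89.1 m/s

89.1 m/s


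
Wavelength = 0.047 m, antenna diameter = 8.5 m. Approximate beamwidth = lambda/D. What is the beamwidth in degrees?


BW_rad = 0.047 / 8.5 = 0.005529
BW_deg = 0.32 degrees

0.32 degrees


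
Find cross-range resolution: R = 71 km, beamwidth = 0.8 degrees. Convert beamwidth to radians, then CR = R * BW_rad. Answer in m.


BW_rad = 0.013962634
CR = 71000 * 0.013962634 = 991.3 m

991.3 m


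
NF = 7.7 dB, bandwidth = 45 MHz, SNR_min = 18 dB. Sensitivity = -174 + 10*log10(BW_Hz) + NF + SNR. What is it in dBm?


10*log10(45000000.0) = 76.53
S = -174 + 76.53 + 7.7 + 18 = -71.8 dBm

-71.8 dBm


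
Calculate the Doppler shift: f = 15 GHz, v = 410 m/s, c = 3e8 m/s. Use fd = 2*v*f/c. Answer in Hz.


fd = 2 * 410 * 15000000000.0 / 3e8 = 41000.0 Hz

41000.0 Hz


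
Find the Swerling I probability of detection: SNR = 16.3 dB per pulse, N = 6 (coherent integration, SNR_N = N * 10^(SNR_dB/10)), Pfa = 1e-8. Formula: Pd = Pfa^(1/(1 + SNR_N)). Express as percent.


SNR_lin = 10^(16.3/10) = 42.65795
SNR_N = 6 * 42.65795 = 255.9477
1/(1 + SNR_N) = 1/256.9477 = 0.0038918
Pd = (1e-8)^0.0038918 = 0.93082
Pd = 93.1%

93.1%


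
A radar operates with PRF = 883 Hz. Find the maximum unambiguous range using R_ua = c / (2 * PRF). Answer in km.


R_ua = 3e8 / (2 * 883) = 169875.4 m = 169.9 km

169.9 km


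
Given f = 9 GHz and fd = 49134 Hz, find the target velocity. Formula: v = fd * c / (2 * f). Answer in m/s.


v = 49134 * 3e8 / (2 * 9000000000.0) = 818.9 m/s

818.9 m/s


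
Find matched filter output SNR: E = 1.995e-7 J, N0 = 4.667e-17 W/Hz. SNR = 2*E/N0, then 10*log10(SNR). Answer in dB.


SNR_lin = 2 * 1.995e-7 / 4.667e-17 = 8.549e9
SNR_dB = 10*log10(8.549e9) = 99.3 dB

99.3 dB


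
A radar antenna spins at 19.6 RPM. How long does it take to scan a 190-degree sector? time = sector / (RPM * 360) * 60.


t = 190 / (19.6 * 360) * 60 = 1.62 s

1.62 s


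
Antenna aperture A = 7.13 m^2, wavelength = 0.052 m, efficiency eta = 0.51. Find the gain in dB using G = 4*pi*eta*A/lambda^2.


G_linear = 4*pi*0.51*7.13/0.052^2 = 16899.07
G_dB = 10*log10(16899.07) = 42.3 dB

42.3 dB


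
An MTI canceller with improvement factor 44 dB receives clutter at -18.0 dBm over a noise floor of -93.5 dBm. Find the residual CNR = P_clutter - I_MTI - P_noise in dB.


CNR = -18.0 - 44 - (-93.5) = 31.5 dB

31.5 dB


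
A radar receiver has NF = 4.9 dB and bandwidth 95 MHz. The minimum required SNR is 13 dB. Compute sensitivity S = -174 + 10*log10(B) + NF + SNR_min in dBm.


10*log10(95000000.0) = 79.78
S = -174 + 79.78 + 4.9 + 13 = -76.3 dBm

-76.3 dBm


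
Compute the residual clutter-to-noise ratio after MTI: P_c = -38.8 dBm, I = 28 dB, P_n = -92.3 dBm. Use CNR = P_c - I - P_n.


CNR = -38.8 - 28 - (-92.3) = 25.5 dB

25.5 dB


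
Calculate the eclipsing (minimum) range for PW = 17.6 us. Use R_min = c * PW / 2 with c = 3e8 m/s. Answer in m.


R_min = 3e8 * 17.6e-6 / 2 = 2640.0 m

2640.0 m


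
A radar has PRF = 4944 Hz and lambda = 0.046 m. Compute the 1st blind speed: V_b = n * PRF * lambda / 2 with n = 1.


V_blind = 1 * 4944 * 0.046 / 2 = 113.7 m/s

113.7 m/s


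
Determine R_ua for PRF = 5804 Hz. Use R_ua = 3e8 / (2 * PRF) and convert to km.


R_ua = 3e8 / (2 * 5804) = 25844.2 m = 25.8 km

25.8 km


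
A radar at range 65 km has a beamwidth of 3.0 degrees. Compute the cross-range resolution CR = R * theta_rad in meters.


BW_rad = 0.052359878
CR = 65000 * 0.052359878 = 3403.4 m

3403.4 m


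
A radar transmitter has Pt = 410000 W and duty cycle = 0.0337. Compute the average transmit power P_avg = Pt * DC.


P_avg = 410000 * 0.0337 = 13817.0 W

13817.0 W


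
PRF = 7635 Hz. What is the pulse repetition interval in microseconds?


PRI = 1/7635 = 0.0001309758 s = 131.0 us

131.0 us


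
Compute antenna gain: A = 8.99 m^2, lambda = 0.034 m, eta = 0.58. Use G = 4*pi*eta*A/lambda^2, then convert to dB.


G_linear = 4*pi*0.58*8.99/0.034^2 = 56681.29
G_dB = 10*log10(56681.29) = 47.5 dB

47.5 dB


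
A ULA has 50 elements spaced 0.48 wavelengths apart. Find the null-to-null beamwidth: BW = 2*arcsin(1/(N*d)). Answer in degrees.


1/(N*d) = 1/(50*0.48) = 0.041667
BW = 2*arcsin(0.041667) = 4.8 degrees

4.8 degrees


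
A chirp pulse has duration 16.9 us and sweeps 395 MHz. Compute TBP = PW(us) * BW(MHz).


TBP = 16.9 * 395 = 6675.5

6675.5


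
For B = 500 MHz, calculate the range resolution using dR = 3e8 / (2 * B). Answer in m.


dR = 3e8 / (2 * 500000000.0) = 0.3 m

0.3 m


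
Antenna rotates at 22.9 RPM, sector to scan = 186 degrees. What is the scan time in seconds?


t = 186 / (22.9 * 360) * 60 = 1.35 s

1.35 s


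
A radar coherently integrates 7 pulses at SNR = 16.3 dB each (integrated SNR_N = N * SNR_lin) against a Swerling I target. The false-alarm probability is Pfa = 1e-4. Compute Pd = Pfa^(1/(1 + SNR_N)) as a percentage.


SNR_lin = 10^(16.3/10) = 42.65795
SNR_N = 7 * 42.65795 = 298.60565
1/(1 + SNR_N) = 1/299.60565 = 0.0033377
Pd = (1e-4)^0.0033377 = 0.96973
Pd = 97.0%

97.0%


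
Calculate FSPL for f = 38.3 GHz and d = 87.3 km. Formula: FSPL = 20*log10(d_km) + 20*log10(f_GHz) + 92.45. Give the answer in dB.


20*log10(87.3) = 38.82
20*log10(38.3) = 31.66
FSPL = 162.9 dB

162.9 dB


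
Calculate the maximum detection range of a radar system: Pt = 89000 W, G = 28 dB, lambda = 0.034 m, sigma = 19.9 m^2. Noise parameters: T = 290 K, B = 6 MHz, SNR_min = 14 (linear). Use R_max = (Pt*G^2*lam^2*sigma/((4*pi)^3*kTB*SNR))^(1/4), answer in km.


G_lin = 10^(28/10) = 630.957344
R^4 = 89000 * 630.957344^2 * 0.034^2 * 19.9 / ((4*pi)^3 * 1.38e-23 * 290 * 6000000.0 * 14)
R^4 = 1.22184e18 m^4
R_max = (1.22184e18)^(1/4) = 33247.1 m = 33.2 km

33.2 km


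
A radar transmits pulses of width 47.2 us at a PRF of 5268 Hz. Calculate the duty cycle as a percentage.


DC = 47.2e-6 * 5268 * 100 = 24.86%

24.86%


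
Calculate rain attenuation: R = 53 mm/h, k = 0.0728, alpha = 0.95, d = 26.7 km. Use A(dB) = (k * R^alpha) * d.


gamma = 0.0728 * 53^0.95 = 3.163687 dB/km
A = 3.163687 * 26.7 = 84.47 dB

84.47 dB


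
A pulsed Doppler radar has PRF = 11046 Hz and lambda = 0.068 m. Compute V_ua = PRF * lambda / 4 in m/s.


V_ua = 11046 * 0.068 / 4 = 187.8 m/s

187.8 m/s


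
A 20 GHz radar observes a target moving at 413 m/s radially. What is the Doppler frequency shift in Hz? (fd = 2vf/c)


fd = 2 * 413 * 20000000000.0 / 3e8 = 55066.7 Hz

55066.7 Hz


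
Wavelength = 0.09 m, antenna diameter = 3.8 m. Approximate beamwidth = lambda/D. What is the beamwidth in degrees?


BW_rad = 0.09 / 3.8 = 0.023684
BW_deg = 1.36 degrees

1.36 degrees


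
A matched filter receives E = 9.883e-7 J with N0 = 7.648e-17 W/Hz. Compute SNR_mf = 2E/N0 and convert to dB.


SNR_lin = 2 * 9.883e-7 / 7.648e-17 = 2.584e10
SNR_dB = 10*log10(2.584e10) = 104.1 dB

104.1 dB


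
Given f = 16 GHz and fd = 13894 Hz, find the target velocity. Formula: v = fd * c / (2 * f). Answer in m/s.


v = 13894 * 3e8 / (2 * 16000000000.0) = 130.3 m/s

130.3 m/s


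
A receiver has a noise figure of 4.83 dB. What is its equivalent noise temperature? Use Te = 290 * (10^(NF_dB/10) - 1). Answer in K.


NF_lin = 10^(4.83/10) = 3.040885
Te = 290 * (3.040885 - 1) = 591.9 K

591.9 K


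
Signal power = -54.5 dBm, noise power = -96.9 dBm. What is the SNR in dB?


SNR = -54.5 - (-96.9) = 42.4 dB

42.4 dB


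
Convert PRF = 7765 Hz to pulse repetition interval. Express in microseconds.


PRI = 1/7765 = 0.000128783 s = 128.8 us

128.8 us


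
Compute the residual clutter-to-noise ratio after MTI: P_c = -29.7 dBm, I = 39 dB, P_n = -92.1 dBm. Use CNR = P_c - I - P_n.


CNR = -29.7 - 39 - (-92.1) = 23.4 dB

23.4 dB


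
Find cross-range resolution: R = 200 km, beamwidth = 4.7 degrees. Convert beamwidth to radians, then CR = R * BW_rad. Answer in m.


BW_rad = 0.082030475
CR = 200000 * 0.082030475 = 16406.1 m

16406.1 m


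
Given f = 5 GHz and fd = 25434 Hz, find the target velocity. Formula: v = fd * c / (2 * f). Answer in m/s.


v = 25434 * 3e8 / (2 * 5000000000.0) = 763.0 m/s

763.0 m/s


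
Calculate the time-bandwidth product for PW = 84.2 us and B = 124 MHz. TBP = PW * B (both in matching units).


TBP = 84.2 * 124 = 10440.8

10440.8


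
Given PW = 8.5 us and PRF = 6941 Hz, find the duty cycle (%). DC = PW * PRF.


DC = 8.5e-6 * 6941 * 100 = 5.9%

5.9%


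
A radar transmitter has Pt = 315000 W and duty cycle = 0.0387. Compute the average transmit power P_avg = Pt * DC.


P_avg = 315000 * 0.0387 = 12190.5 W

12190.5 W


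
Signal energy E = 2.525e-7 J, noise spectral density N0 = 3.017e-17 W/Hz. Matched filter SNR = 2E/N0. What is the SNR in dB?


SNR_lin = 2 * 2.525e-7 / 3.017e-17 = 1.674e10
SNR_dB = 10*log10(1.674e10) = 102.2 dB

102.2 dB


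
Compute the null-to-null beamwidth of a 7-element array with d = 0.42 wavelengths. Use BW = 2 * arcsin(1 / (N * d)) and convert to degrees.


1/(N*d) = 1/(7*0.42) = 0.340136
BW = 2*arcsin(0.340136) = 39.8 degrees

39.8 degrees


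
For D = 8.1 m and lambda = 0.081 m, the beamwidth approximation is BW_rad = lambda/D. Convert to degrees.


BW_rad = 0.081 / 8.1 = 0.01
BW_deg = 0.57 degrees

0.57 degrees


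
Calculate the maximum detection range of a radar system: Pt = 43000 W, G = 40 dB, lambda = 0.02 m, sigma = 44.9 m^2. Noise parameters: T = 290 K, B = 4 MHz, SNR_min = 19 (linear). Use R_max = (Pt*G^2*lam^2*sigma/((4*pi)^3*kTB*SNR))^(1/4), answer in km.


G_lin = 10^(40/10) = 10000.0
R^4 = 43000 * 10000.0^2 * 0.02^2 * 44.9 / ((4*pi)^3 * 1.38e-23 * 290 * 4000000.0 * 19)
R^4 = 1.27954e20 m^4
R_max = (1.27954e20)^(1/4) = 106356.4 m = 106.4 km

106.4 km


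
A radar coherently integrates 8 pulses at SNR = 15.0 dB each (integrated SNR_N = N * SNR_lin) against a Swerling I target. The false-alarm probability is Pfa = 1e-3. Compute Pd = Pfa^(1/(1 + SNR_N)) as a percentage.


SNR_lin = 10^(15.0/10) = 31.62278
SNR_N = 8 * 31.62278 = 252.98224
1/(1 + SNR_N) = 1/253.98224 = 0.0039373
Pd = (1e-3)^0.0039373 = 0.97317
Pd = 97.3%

97.3%


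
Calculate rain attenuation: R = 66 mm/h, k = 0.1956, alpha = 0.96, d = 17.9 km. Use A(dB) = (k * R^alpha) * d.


gamma = 0.1956 * 66^0.96 = 10.917697 dB/km
A = 10.917697 * 17.9 = 195.43 dB

195.43 dB


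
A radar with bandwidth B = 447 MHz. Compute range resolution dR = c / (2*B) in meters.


dR = 3e8 / (2 * 447000000.0) = 0.34 m

0.34 m


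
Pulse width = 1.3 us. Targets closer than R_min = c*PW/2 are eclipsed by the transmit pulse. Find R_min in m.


R_min = 3e8 * 1.3e-6 / 2 = 195.0 m

195.0 m


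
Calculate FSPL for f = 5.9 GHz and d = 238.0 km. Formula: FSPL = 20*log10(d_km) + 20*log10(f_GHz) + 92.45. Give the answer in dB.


20*log10(238.0) = 47.53
20*log10(5.9) = 15.42
FSPL = 155.4 dB

155.4 dB


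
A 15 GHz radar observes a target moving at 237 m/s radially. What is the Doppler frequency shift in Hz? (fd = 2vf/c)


fd = 2 * 237 * 15000000000.0 / 3e8 = 23700.0 Hz

23700.0 Hz


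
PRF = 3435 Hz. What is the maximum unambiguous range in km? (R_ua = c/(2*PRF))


R_ua = 3e8 / (2 * 3435) = 43668.1 m = 43.7 km

43.7 km


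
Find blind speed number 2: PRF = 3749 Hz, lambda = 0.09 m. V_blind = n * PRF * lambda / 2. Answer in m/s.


V_blind = 2 * 3749 * 0.09 / 2 = 337.4 m/s

337.4 m/s


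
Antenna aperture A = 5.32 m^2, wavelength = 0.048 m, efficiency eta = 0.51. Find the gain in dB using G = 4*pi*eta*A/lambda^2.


G_linear = 4*pi*0.51*5.32/0.048^2 = 14798.21
G_dB = 10*log10(14798.21) = 41.7 dB

41.7 dB


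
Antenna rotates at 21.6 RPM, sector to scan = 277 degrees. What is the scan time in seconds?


t = 277 / (21.6 * 360) * 60 = 2.14 s

2.14 s


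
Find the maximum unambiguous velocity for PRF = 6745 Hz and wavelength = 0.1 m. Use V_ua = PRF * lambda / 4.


V_ua = 6745 * 0.1 / 4 = 168.6 m/s

168.6 m/s


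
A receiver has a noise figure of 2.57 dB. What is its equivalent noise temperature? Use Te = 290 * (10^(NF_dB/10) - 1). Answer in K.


NF_lin = 10^(2.57/10) = 1.807174
Te = 290 * (1.807174 - 1) = 234.1 K

234.1 K


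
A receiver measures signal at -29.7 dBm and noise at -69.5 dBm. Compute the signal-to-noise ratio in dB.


SNR = -29.7 - (-69.5) = 39.8 dB

39.8 dB


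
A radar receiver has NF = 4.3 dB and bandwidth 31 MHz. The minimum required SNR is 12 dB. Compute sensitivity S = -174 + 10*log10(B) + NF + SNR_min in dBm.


10*log10(31000000.0) = 74.91
S = -174 + 74.91 + 4.3 + 12 = -82.8 dBm

-82.8 dBm


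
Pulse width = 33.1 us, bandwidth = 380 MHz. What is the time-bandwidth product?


TBP = 33.1 * 380 = 12578.0

12578.0


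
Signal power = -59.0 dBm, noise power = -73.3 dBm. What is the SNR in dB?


SNR = -59.0 - (-73.3) = 14.3 dB

14.3 dB


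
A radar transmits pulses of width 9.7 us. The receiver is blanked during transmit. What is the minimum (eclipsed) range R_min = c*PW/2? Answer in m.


R_min = 3e8 * 9.7e-6 / 2 = 1455.0 m

1455.0 m
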